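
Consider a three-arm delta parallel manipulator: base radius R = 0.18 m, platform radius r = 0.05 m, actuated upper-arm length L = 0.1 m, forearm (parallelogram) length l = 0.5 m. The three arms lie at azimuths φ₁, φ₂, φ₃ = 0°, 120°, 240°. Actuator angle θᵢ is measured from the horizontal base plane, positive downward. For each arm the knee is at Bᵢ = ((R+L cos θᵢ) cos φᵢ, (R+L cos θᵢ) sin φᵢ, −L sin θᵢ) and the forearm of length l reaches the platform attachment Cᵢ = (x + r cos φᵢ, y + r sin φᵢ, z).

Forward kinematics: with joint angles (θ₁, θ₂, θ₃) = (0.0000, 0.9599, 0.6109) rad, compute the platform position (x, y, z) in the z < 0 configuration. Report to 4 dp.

(0.1158, -0.0477, -0.4844)

S1 = (0.2300·cos0.0°, 0.2300·sin0.0°, 0.0000) = (0.2300, 0.0000, 0.0000)
S2 = (0.1874·cos120.0°, 0.1874·sin120.0°, -0.0819) = (-0.0937, 0.1623, -0.0819)
arm 3 at φ=240.0°: ρ3 = 0.2119;  S3 = (-0.1060, -0.1835, -0.0574)
|S₂|²−|S₁|² = -0.0111;  |S₃|²−|S₁|² = -0.0047
plane₁₂: -0.6474x+0.3245y+-0.1638z = -0.0111
det = 0.4557;  x = 0.0123+-0.2137z,  y = -0.0097+0.0786z
into |P−S₁|² = l²: 1.0518z² + 0.0915z + -0.2025 = 0;  Δ = 0.8604;  z = -0.4844 or 0.3974 → z<0 root = -0.4844
x = 0.1158, y = -0.0477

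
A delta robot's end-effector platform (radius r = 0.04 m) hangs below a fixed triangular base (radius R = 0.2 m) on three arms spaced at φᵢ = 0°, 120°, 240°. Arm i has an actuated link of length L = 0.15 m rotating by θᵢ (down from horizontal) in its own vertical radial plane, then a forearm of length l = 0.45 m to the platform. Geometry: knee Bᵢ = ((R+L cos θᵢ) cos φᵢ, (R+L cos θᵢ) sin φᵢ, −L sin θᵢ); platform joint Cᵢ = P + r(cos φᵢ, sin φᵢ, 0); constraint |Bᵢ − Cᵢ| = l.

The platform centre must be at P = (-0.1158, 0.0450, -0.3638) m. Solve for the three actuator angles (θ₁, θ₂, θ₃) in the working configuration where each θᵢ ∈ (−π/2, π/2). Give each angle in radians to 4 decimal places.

rotate P by −φ1: (-0.1158, 0.0450, -0.3638)
  A=0.2758, B=-0.3638, C=(l²−L²−A²−y'²−z²)/(2L)=-0.1015
  θ1 = atan2(B,A) + arccos(C/0.4565) = 0.8728
arm 2 (φ=120.0°): x'=0.0969, y'=0.0778
  A cos θ + B sin θ = C:  0.0631·cos θ + -0.3638·sin θ = 0.1254
  θ2 = atan2(B,A) + arccos(C/0.3692) = -0.1746
arm 3 (φ=240.0°): x'=0.0189, y'=-0.1228
  A=0.1411, B=-0.3638, C=(l²−L²−A²−y'²−z²)/(2L)=0.0422
  γ=atan2(-0.3638,0.1411)=-1.2009;  ψ=arccos(0.1083)=1.4623;  θ3=γ+ψ≈0.2615

θ₁ = 0.8728, θ₂ = -0.1746, θ₃ = 0.2615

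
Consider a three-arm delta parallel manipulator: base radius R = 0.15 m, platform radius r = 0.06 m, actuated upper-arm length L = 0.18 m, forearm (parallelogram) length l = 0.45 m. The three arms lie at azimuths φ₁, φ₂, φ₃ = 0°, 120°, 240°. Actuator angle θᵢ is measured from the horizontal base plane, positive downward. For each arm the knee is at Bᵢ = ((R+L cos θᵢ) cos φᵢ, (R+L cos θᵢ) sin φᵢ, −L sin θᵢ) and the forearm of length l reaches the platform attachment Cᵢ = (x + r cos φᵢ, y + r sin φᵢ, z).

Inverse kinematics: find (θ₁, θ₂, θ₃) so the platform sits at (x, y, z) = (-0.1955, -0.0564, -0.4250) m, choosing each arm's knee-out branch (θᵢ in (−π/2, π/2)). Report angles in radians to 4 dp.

rotate P by −φ1: (-0.1955, -0.0564, -0.4250)
  A cos θ + B sin θ = C:  0.2855·cos θ + -0.4250·sin θ = -0.2645
  √(A²+B²)=0.5120;  θ1 = -0.9793+2.1137 ≈ 1.1344
rotate P by −φ2: (0.0489, 0.1975, -0.4250)
  e−x'=0.0411;  (l²−L²−(e−x')²−y'²−z²)/2L = -0.1423
  θ2 = atan2(B,A) + arccos(C/0.4270) = 0.4361
arm 3 (φ=240.0°): x'=0.1466, y'=-0.1411
  A=-0.0566, B=-0.4250, C=(l²−L²−A²−y'²−z²)/(2L)=-0.0934
  θ3 = atan2(B,A) + arccos(C/0.4288) = 0.0873

θ₁ = 1.1344, θ₂ = 0.4361, θ₃ = 0.0873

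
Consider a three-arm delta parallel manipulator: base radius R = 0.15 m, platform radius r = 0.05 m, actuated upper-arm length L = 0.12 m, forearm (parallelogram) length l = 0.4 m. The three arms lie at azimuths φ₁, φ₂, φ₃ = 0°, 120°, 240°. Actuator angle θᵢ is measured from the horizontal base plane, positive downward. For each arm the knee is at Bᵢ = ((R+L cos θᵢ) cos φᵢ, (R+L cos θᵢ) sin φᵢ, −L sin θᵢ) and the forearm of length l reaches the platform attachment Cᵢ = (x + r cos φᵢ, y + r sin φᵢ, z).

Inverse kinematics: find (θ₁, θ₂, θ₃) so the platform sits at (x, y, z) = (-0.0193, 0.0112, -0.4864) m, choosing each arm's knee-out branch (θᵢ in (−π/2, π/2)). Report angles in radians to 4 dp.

arm 1 (φ=0.0°): x'=-0.0193, y'=0.0112
  A cos θ + B sin θ = C:  0.1193·cos θ + -0.4864·sin θ = -0.4389
  γ=atan2(-0.4864,0.1193)=-1.3303;  ψ=arccos(-0.8764)=2.6392;  θ1=γ+ψ≈1.3089
rotate P by −φ2: (0.0193, 0.0111, -0.4864)
  A cos θ + B sin θ = C:  0.0807·cos θ + -0.4864·sin θ = -0.4067
  θ2 = atan2(B,A) + arccos(C/0.4930) = 1.1344
rotate P by −φ3: (0.0000, -0.0223, -0.4864)
  e−x'=0.1000;  (l²−L²−(e−x')²−y'²−z²)/2L = -0.4229
  γ=atan2(-0.4864,0.1000)=-1.3679;  ψ=arccos(-0.8516)=2.5898;  θ3=γ+ψ≈1.2219

θ₁ = 1.3089, θ₂ = 1.1344, θ₃ = 1.2219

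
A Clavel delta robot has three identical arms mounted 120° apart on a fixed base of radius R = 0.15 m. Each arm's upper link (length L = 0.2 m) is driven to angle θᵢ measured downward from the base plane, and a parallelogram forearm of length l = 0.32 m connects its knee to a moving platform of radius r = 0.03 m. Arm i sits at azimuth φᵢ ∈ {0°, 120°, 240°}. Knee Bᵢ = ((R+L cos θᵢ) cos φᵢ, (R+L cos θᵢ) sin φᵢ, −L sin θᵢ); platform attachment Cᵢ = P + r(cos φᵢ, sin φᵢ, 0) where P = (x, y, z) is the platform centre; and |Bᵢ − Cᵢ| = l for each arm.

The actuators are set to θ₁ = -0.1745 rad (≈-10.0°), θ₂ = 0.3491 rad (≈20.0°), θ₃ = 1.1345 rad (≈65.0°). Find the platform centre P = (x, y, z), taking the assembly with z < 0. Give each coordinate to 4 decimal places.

(0.0859, 0.0815, -0.1711)

S1 = (0.3170·cos0.0°, 0.3170·sin0.0°, 0.0347) = (0.3170, 0.0000, 0.0347)
S2 = (0.3079·cos120.0°, 0.3079·sin120.0°, -0.0684) = (-0.1540, 0.2667, -0.0684)
φ3=240.0°: virtual centre (-0.1023, -0.1771, -0.1813), radius l
eliminate P² terms by subtracting sphere 1 from 2 and 3
linear system: -0.9419x+0.5334y = -0.0022−-0.2063z; -0.8384x+-0.3542y = -0.0270−-0.4320z
Cramer: x(z) = 0.0194-0.3886z;  y(z) = 0.0302-0.2996z
sphere 1 gives Az²+Bz+C=0 with A=1.2408, B=0.1437, C=-0.0117;  B²−4AC=0.0790;  roots -0.1711, 0.0553;  negative root z = -0.1711
x = 0.0859, y = 0.0815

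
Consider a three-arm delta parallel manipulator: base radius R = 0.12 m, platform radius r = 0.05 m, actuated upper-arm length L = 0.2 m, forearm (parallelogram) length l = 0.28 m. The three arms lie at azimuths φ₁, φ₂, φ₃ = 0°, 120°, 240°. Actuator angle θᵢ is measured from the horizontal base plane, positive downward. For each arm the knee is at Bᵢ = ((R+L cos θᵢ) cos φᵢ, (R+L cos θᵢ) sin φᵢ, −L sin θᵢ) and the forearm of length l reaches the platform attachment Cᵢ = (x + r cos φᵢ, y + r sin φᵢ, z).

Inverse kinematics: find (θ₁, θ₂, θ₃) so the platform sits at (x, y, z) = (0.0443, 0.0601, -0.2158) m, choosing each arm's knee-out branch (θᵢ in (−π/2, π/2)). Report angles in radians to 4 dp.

θ₁ = 0.2622, θ₂ = 0.3492, θ₃ = 0.8725

arm 1 (φ=0.0°): x'=0.0443, y'=0.0601
  A=0.0257, B=-0.2158, C=(l²−L²−A²−y'²−z²)/(2L)=-0.0311
  γ=atan2(-0.2158,0.0257)=-1.4523;  ψ=arccos(-0.1431)=1.7144;  θ1=γ+ψ≈0.2622
arm 2 (φ=120.0°): x'=0.0299, y'=-0.0684
  e−x'=0.0401;  (l²−L²−(e−x')²−y'²−z²)/2L = -0.0361
  √(A²+B²)=0.2195;  θ2 = -1.3871+1.7362 ≈ 0.3492
φ3=240.0° → target in arm frame (-0.0742, 0.0083)
  e−x'=0.1442;  (l²−L²−(e−x')²−y'²−z²)/2L = -0.0726
  θ3 = atan2(B,A) + arccos(C/0.2595) = 0.8725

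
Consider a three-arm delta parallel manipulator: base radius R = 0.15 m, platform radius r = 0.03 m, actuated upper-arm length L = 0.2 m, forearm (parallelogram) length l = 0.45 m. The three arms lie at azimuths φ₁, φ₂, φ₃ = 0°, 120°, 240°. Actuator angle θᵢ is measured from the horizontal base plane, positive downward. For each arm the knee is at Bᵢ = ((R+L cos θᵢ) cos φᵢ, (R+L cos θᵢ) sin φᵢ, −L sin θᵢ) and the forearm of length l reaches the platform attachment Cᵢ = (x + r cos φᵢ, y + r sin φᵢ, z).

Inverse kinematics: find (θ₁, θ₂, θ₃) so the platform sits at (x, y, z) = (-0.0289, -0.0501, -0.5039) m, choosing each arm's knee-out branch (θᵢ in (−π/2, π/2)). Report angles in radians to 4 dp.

arm 1 (φ=0.0°): x'=-0.0289, y'=-0.0501
  A=0.1489, B=-0.5039, C=(l²−L²−A²−y'²−z²)/(2L)=-0.2902
  θ1 = atan2(B,A) + arccos(C/0.5254) = 0.8725
arm 2 (φ=120.0°): x'=-0.0289, y'=0.0501
  A=0.1489, B=-0.5039, C=(l²−L²−A²−y'²−z²)/(2L)=-0.2903
  γ=atan2(-0.5039,0.1489)=-1.2834;  ψ=arccos(-0.5524)=2.1560;  θ2=γ+ψ≈0.8726
φ3=240.0° → target in arm frame (0.0578, 0.0000)
  e−x'=0.0622;  (l²−L²−(e−x')²−y'²−z²)/2L = -0.2382
  θ3 = atan2(B,A) + arccos(C/0.5077) = 0.6111

θ₁ = 0.8725, θ₂ = 0.8726, θ₃ = 0.6111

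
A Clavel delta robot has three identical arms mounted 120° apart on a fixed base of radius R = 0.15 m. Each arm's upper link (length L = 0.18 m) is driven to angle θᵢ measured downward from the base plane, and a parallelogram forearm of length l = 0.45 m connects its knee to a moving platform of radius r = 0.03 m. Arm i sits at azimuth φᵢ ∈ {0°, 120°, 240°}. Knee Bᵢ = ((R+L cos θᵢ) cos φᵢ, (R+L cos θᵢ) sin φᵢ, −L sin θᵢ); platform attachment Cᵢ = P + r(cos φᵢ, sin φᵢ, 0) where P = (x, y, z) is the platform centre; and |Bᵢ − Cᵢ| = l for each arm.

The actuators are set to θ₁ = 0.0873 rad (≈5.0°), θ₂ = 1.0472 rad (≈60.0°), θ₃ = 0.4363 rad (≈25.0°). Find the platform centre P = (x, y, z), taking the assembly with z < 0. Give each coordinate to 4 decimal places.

centre 1 = (0.2993·cos0.0°, 0.2993·sin0.0°, -0.0157) = (0.2993, 0.0000, -0.0157)
centre 2 = (0.2100·cos120.0°, 0.2100·sin120.0°, -0.1559) = (-0.1050, 0.1819, -0.1559)
arm 3 at φ=240.0°: (R−r)+L cos θ3 = 0.2831;  centre 3 = (-0.1416, -0.2452, -0.0761)
subtract pairs → two planes through P
[-0.8086 0.3637 -0.2804]·P = -0.0214;  [-0.8818 -0.4904 -0.1207]·P = -0.0039
Cramer: x(z) = 0.0166-0.2529z;  y(z) = -0.0220+0.2086z
sphere 1 gives Az²+Bz+C=0 with A=1.1075, B=0.1652, C=-0.1219;  B²−4AC=0.5671;  roots -0.4146, 0.2654;  negative root z = -0.4146
x = 0.1215, y = -0.1084

(0.1215, -0.1084, -0.4146)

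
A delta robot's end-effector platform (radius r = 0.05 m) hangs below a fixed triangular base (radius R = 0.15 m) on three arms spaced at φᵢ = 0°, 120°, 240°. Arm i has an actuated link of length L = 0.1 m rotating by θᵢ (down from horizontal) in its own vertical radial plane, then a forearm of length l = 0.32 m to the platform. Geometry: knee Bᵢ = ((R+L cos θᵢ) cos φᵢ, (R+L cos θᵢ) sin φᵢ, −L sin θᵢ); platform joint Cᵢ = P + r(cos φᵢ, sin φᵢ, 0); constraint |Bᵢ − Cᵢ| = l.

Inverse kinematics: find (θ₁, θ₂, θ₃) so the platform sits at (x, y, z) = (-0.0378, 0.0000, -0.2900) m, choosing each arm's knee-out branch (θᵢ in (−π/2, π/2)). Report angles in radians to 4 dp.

arm 1 (φ=0.0°): x'=-0.0378, y'=0.0000
  A=0.1378, B=-0.2900, C=(l²−L²−A²−y'²−z²)/(2L)=-0.0534
  θ1 = atan2(B,A) + arccos(C/0.3211) = 0.6108
φ2=120.0° → target in arm frame (0.0189, 0.0327)
  e−x'=0.0811;  (l²−L²−(e−x')²−y'²−z²)/2L = 0.0033
  θ2 = atan2(B,A) + arccos(C/0.3011) = 0.2619
rotate P by −φ3: (0.0189, -0.0327, -0.2900)
  A=0.0811, B=-0.2900, C=(l²−L²−A²−y'²−z²)/(2L)=0.0033
  θ3 = atan2(B,A) + arccos(C/0.3011) = 0.2619

θ₁ = 0.6108, θ₂ = 0.2619, θ₃ = 0.2619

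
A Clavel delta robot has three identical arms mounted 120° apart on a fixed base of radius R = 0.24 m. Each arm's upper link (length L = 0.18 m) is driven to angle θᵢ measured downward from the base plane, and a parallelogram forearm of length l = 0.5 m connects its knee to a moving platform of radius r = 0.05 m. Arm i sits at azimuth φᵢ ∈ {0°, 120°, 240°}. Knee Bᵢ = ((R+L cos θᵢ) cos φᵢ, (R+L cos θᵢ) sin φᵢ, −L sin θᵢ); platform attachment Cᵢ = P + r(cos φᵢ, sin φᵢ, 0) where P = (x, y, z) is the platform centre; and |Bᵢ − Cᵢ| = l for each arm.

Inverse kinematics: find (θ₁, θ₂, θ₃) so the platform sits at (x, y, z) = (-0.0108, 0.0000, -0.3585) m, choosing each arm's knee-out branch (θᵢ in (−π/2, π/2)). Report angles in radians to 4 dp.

rotate P by −φ1: (-0.0108, 0.0000, -0.3585)
  A=0.2008, B=-0.3585, C=(l²−L²−A²−y'²−z²)/(2L)=0.1354
  γ=atan2(-0.3585,0.2008)=-1.0602;  ψ=arccos(0.3296)=1.2349;  θ1=γ+ψ≈0.1747
φ2=120.0° → target in arm frame (0.0054, 0.0094)
  A cos θ + B sin θ = C:  0.1846·cos θ + -0.3585·sin θ = 0.1525
  θ2 = atan2(B,A) + arccos(C/0.4032) = 0.0876
φ3=240.0° → target in arm frame (0.0054, -0.0094)
  e−x'=0.1846;  (l²−L²−(e−x')²−y'²−z²)/2L = 0.1525
  √(A²+B²)=0.4032;  θ3 = -1.0953+1.1829 ≈ 0.0876

θ₁ = 0.1747, θ₂ = 0.0876, θ₃ = 0.0876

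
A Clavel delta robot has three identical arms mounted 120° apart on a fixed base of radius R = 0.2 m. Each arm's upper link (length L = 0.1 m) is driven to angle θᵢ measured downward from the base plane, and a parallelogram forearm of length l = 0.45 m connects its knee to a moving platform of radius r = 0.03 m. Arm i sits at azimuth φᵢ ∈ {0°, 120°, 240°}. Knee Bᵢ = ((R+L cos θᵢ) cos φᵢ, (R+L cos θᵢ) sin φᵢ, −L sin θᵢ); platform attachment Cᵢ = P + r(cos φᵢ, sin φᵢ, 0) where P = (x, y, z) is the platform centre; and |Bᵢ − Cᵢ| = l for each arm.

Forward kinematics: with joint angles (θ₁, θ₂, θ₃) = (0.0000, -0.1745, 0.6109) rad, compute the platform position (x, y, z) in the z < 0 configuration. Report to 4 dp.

(0.0239, 0.0681, -0.3705)

φ1=0.0°: virtual centre (0.2700, 0.0000, 0.0000), radius l
φ2=120.0°: virtual centre (-0.1342, 0.2325, 0.0174), radius l
centre 3 = (0.2519·cos240.0°, 0.2519·sin240.0°, -0.0574) = (-0.1260, -0.2182, -0.0574)
|centre ₂|²−|centre ₁|² = -0.0005;  |centre ₃|²−|centre ₁|² = -0.0061
plane₁₂: -0.8085x+0.4650y+0.0347z = -0.0005
det = 0.7210;  x = 0.0043+-0.0530z,  y = 0.0063+-0.1668z
sphere 1 gives Az²+Bz+C=0 with A=1.0306, B=0.0260, C=-0.1319;  B²−4AC=0.5442;  roots -0.3705, 0.3453;  negative root z = -0.3705
x = 0.0239, y = 0.0681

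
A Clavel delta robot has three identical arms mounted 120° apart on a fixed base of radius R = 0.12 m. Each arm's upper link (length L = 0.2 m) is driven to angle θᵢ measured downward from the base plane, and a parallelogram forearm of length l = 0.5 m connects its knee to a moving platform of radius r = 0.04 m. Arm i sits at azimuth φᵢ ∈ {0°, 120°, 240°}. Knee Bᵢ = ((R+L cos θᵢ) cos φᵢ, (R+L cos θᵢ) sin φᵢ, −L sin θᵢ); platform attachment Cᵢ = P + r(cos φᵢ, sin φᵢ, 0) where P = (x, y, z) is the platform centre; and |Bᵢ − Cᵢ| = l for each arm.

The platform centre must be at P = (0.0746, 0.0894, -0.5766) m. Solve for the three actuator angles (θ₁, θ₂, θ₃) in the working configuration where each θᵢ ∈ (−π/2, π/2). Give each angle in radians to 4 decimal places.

θ₁ = 0.6107, θ₂ = 0.6980, θ₃ = 1.0471

rotate P by −φ1: (0.0746, 0.0894, -0.5766)
  A cos θ + B sin θ = C:  0.0054·cos θ + -0.5766·sin θ = -0.3262
  √(A²+B²)=0.5766;  θ1 = -1.5614+2.1721 ≈ 0.6107
rotate P by −φ2: (0.0401, -0.1093, -0.5766)
  A=0.0399, B=-0.5766, C=(l²−L²−A²−y'²−z²)/(2L)=-0.3400
  γ=atan2(-0.5766,0.0399)=-1.5017;  ψ=arccos(-0.5883)=2.1997;  θ2=γ+ψ≈0.6980
φ3=240.0° → target in arm frame (-0.1147, 0.0199)
  A cos θ + B sin θ = C:  0.1947·cos θ + -0.5766·sin θ = -0.4020
  θ3 = atan2(B,A) + arccos(C/0.6086) = 1.0471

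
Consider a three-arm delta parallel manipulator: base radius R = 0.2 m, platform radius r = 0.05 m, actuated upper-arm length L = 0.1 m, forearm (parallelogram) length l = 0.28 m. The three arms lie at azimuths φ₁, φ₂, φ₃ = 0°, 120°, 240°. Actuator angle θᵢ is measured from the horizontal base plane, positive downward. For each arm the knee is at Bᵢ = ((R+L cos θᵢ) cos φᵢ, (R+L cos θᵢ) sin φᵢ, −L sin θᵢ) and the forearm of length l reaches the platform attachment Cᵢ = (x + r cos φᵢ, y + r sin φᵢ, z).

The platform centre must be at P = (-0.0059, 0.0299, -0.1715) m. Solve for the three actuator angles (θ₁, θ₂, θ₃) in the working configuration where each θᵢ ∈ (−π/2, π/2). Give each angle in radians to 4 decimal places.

θ₁ = 0.4357, θ₂ = 0.0006, θ₃ = 0.6105

rotate P by −φ1: (-0.0059, 0.0299, -0.1715)
  e−x'=0.1559;  (l²−L²−(e−x')²−y'²−z²)/2L = 0.0689
  θ1 = atan2(B,A) + arccos(C/0.2318) = 0.4357
arm 2 (φ=120.0°): x'=0.0288, y'=-0.0098
  A=0.1212, B=-0.1715, C=(l²−L²−A²−y'²−z²)/(2L)=0.1211
  √(A²+B²)=0.2100;  θ2 = -0.9558+0.9563 ≈ 0.0006
φ3=240.0° → target in arm frame (-0.0229, -0.0201)
  A cos θ + B sin θ = C:  0.1729·cos θ + -0.1715·sin θ = 0.0434
  √(A²+B²)=0.2436;  θ3 = -0.7812+1.3917 ≈ 0.6105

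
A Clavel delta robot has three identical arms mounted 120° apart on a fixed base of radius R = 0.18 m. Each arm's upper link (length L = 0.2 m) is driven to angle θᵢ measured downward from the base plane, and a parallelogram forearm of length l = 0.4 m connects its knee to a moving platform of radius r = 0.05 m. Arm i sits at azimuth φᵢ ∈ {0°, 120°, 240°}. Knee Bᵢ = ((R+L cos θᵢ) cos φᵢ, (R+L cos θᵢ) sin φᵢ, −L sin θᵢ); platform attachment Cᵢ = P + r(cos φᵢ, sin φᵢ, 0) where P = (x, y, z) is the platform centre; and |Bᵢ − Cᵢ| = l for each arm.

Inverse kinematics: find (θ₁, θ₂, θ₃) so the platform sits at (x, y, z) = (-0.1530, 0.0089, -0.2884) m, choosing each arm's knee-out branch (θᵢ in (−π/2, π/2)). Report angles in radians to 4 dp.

rotate P by −φ1: (-0.1530, 0.0089, -0.2884)
  A=0.2830, B=-0.2884, C=(l²−L²−A²−y'²−z²)/(2L)=-0.1084
  γ=atan2(-0.2884,0.2830)=-0.7948;  ψ=arccos(-0.2682)=1.8423;  θ1=γ+ψ≈1.0474
arm 2 (φ=120.0°): x'=0.0842, y'=0.1281
  A=0.0458, B=-0.2884, C=(l²−L²−A²−y'²−z²)/(2L)=0.0458
  θ2 = atan2(B,A) + arccos(C/0.2920) = -0.0001
arm 3 (φ=240.0°): x'=0.0688, y'=-0.1370
  A=0.0612, B=-0.2884, C=(l²−L²−A²−y'²−z²)/(2L)=0.0358
  √(A²+B²)=0.2948;  θ3 = -1.3617+1.4490 ≈ 0.0874

θ₁ = 1.0474, θ₂ = -0.0001, θ₃ = 0.0874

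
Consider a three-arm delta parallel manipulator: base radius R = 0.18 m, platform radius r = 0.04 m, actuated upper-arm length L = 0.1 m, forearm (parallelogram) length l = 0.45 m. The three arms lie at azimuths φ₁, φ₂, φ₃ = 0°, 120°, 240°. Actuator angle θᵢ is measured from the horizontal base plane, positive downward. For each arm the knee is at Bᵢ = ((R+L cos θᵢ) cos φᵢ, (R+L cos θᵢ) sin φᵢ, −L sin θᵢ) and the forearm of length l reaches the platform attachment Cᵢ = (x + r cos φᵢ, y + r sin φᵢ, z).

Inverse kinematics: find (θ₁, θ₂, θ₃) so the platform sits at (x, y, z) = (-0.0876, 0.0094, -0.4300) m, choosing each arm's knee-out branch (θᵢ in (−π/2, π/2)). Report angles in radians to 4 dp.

θ₁ = 0.9594, θ₂ = 0.2615, θ₃ = 0.3488

φ1=0.0° → target in arm frame (-0.0876, 0.0094)
  A cos θ + B sin θ = C:  0.2276·cos θ + -0.4300·sin θ = -0.2215
  γ=atan2(-0.4300,0.2276)=-1.0840;  ψ=arccos(-0.4552)=2.0434;  θ1=γ+ψ≈0.9594
arm 2 (φ=120.0°): x'=0.0519, y'=0.0712
  e−x'=0.0881;  (l²−L²−(e−x')²−y'²−z²)/2L = -0.0261
  √(A²+B²)=0.4389;  θ2 = -1.3688+1.6303 ≈ 0.2615
rotate P by −φ3: (0.0357, -0.0806, -0.4300)
  A cos θ + B sin θ = C:  0.1043·cos θ + -0.4300·sin θ = -0.0489
  θ3 = atan2(B,A) + arccos(C/0.4425) = 0.3488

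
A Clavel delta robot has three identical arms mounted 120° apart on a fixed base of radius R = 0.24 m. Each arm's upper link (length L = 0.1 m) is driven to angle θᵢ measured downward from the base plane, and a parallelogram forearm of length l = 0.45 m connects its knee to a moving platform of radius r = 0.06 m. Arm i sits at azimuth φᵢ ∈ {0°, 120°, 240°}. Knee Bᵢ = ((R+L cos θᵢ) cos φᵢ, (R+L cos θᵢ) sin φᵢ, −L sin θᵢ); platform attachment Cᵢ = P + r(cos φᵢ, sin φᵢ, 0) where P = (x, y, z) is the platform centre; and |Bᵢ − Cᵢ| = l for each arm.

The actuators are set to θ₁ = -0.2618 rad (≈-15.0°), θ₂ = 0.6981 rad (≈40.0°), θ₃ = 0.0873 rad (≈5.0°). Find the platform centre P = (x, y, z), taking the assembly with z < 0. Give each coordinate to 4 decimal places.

φ1=0.0°: virtual centre (0.2766, 0.0000, 0.0259), radius l
φ2=120.0°: virtual centre (-0.1283, 0.2222, -0.0643), radius l
S3 = (0.2796·cos240.0°, 0.2796·sin240.0°, -0.0087) = (-0.1398, -0.2422, -0.0087)
subtract pairs → two planes through P
plane₁₂: -0.8098x+0.4445y+-0.1803z = -0.0072
Cramer: x(z) = 0.0039-0.1549z;  y(z) = -0.0090+0.1235z
quadratic in z: (1.0392)z²+(0.0305)z+(-0.1274)=0, √Δ=0.7284 → z ∈ {-0.3651, 0.3358}; z = -0.3651 (taking z<0)
x = 0.0605, y = -0.0541

(0.0605, -0.0541, -0.3651)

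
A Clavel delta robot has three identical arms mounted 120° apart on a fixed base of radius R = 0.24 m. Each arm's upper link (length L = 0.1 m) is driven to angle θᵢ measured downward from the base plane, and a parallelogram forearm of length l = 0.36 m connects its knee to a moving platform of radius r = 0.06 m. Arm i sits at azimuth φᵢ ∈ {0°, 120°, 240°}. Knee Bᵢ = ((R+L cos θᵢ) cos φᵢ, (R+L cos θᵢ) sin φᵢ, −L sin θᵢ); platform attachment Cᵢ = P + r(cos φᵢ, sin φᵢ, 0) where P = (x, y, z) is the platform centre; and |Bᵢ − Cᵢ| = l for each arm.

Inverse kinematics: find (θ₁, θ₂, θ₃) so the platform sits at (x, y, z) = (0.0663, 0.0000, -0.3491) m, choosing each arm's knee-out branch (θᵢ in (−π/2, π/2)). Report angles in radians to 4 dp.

arm 1 (φ=0.0°): x'=0.0663, y'=0.0000
  e−x'=0.1137;  (l²−L²−(e−x')²−y'²−z²)/2L = -0.0760
  √(A²+B²)=0.3671;  θ1 = -1.2559+1.7793 ≈ 0.5233
φ2=120.0° → target in arm frame (-0.0331, -0.0574)
  e−x'=0.2131;  (l²−L²−(e−x')²−y'²−z²)/2L = -0.2550
  θ2 = atan2(B,A) + arccos(C/0.4090) = 1.2213
rotate P by −φ3: (-0.0332, 0.0574, -0.3491)
  A=0.2132, B=-0.3491, C=(l²−L²−A²−y'²−z²)/(2L)=-0.2550
  γ=atan2(-0.3491,0.2132)=-1.0226;  ψ=arccos(-0.6234)=2.2439;  θ3=γ+ψ≈1.2213

θ₁ = 0.5233, θ₂ = 1.2213, θ₃ = 1.2213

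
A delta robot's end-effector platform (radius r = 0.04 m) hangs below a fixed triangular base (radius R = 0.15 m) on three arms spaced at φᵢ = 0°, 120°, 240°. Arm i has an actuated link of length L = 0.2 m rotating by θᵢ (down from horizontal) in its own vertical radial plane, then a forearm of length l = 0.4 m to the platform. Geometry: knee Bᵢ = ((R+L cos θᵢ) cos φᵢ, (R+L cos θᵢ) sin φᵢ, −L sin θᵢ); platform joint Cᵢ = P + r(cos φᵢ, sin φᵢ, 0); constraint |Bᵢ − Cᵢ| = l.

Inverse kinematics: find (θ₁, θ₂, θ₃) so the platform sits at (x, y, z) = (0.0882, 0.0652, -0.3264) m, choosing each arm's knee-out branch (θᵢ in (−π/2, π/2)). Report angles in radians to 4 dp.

rotate P by −φ1: (0.0882, 0.0652, -0.3264)
  A=0.0218, B=-0.3264, C=(l²−L²−A²−y'²−z²)/(2L)=0.0218
  √(A²+B²)=0.3271;  θ1 = -1.5041+1.5040 ≈ -0.0001
φ2=120.0° → target in arm frame (0.0124, -0.1090)
  A cos θ + B sin θ = C:  0.0976·cos θ + -0.3264·sin θ = -0.0199
  γ=atan2(-0.3264,0.0976)=-1.2801;  ψ=arccos(-0.0583)=1.6291;  θ2=γ+ψ≈0.3490
arm 3 (φ=240.0°): x'=-0.1006, y'=0.0438
  A cos θ + B sin θ = C:  0.2106·cos θ + -0.3264·sin θ = -0.0820
  √(A²+B²)=0.3884;  θ3 = -0.9979+1.7834 ≈ 0.7856

θ₁ = -0.0001, θ₂ = 0.3490, θ₃ = 0.7856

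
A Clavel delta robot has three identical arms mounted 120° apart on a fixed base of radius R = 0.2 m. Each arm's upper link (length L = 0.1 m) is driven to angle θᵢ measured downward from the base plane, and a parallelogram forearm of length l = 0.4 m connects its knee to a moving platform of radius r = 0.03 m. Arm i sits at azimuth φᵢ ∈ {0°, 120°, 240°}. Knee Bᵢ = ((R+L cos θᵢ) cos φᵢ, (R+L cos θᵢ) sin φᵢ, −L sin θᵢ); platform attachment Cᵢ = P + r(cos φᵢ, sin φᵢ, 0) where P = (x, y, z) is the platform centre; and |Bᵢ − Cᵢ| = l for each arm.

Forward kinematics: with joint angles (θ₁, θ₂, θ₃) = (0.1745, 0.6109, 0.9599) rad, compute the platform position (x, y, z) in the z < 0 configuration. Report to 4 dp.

(0.0618, 0.0331, -0.3582)

arm 1 at φ=0.0°: ρ1 = 0.2685;  centre 1 = (0.2685, 0.0000, -0.0174)
φ2=120.0°: virtual centre (-0.1260, 0.2182, -0.0574), radius l
φ3=240.0°: virtual centre (-0.1137, -0.1969, -0.0819), radius l
eliminate P² terms by subtracting sphere 1 from 2 and 3
plane₁₂: -0.7889x+0.4363y+-0.0800z = -0.0056
Cramer: x(z) = 0.0129-0.1364z;  y(z) = 0.0104-0.0632z
quadratic in z: (1.0226)z²+(0.1031)z+(-0.0943)=0, √Δ=0.6295 → z ∈ {-0.3582, 0.2574}; z = -0.3582 (taking z<0)
x = 0.0618, y = 0.0331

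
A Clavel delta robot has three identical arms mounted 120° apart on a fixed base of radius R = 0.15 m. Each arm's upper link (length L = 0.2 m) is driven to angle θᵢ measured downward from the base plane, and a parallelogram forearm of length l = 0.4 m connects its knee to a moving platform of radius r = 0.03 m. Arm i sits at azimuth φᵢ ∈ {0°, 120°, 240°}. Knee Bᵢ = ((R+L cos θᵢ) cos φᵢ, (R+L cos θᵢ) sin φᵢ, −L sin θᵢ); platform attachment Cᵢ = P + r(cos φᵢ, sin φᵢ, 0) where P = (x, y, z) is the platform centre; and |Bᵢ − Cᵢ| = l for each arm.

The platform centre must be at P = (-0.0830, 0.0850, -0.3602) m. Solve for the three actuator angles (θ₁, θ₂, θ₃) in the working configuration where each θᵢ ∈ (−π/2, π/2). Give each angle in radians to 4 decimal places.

φ1=0.0° → target in arm frame (-0.0830, 0.0850)
  A=0.2030, B=-0.3602, C=(l²−L²−A²−y'²−z²)/(2L)=-0.1454
  √(A²+B²)=0.4135;  θ1 = -1.0576+1.9303 ≈ 0.8727
arm 2 (φ=120.0°): x'=0.1151, y'=0.0294
  A cos θ + B sin θ = C:  0.0049·cos θ + -0.3602·sin θ = -0.0266
  √(A²+B²)=0.3602;  θ2 = -1.5572+1.6446 ≈ 0.0874
arm 3 (φ=240.0°): x'=-0.0321, y'=-0.1144
  e−x'=0.1521;  (l²−L²−(e−x')²−y'²−z²)/2L = -0.1149
  γ=atan2(-0.3602,0.1521)=-1.1712;  ψ=arccos(-0.2939)=1.8691;  θ3=γ+ψ≈0.6979

θ₁ = 0.8727, θ₂ = 0.0874, θ₃ = 0.6979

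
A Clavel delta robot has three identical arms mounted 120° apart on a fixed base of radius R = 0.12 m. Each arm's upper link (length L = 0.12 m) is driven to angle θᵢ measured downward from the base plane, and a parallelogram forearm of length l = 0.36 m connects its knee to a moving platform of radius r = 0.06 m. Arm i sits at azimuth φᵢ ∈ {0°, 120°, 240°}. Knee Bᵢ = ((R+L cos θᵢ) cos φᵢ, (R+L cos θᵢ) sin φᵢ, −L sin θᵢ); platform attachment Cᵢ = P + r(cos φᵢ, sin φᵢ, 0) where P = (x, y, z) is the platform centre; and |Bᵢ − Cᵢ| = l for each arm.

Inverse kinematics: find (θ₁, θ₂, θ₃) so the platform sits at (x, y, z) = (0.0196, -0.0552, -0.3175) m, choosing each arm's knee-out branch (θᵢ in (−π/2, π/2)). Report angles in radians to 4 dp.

arm 1 (φ=0.0°): x'=0.0196, y'=-0.0552
  e−x'=0.0404;  (l²−L²−(e−x')²−y'²−z²)/2L = 0.0405
  θ1 = atan2(B,A) + arccos(C/0.3201) = -0.0002
φ2=120.0° → target in arm frame (-0.0576, 0.0106)
  A=0.1176, B=-0.3175, C=(l²−L²−A²−y'²−z²)/(2L)=0.0019
  √(A²+B²)=0.3386;  θ2 = -1.2161+1.5653 ≈ 0.3492
arm 3 (φ=240.0°): x'=0.0380, y'=0.0446
  A=0.0220, B=-0.3175, C=(l²−L²−A²−y'²−z²)/(2L)=0.0497
  θ3 = atan2(B,A) + arccos(C/0.3183) = -0.0876

θ₁ = -0.0002, θ₂ = 0.3492, θ₃ = -0.0876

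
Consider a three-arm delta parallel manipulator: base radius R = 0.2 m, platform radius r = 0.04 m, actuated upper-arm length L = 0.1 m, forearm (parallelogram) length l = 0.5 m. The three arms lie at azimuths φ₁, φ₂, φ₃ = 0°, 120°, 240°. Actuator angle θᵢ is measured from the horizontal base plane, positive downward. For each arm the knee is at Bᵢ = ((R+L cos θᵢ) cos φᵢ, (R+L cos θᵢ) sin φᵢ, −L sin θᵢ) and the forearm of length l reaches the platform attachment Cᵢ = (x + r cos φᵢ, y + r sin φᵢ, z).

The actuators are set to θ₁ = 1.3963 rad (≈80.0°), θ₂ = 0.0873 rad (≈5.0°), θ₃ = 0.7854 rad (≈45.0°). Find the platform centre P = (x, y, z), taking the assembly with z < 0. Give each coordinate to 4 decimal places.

(-0.1283, 0.0776, -0.4865)

arm 1 at φ=0.0°: e+L cos θ1 = 0.1774;  S1 = (0.1774, 0.0000, -0.0985)
arm 2 at φ=120.0°: e+L cos θ2 = 0.2596;  S2 = (-0.1298, 0.2248, -0.0087)
S3 = (0.2307·cos240.0°, 0.2307·sin240.0°, -0.0707) = (-0.1154, -0.1998, -0.0707)
|S₂|²−|S₁|² = 0.0263;  |S₃|²−|S₁|² = 0.0171
linear system: -0.6143x+0.4497y = 0.0263−0.1795z; -0.5854x+-0.3996y = 0.0171−0.0555z
Cramer: x(z) = -0.0358+0.1901z;  y(z) = 0.0097-0.1395z
quadratic in z: (1.0556)z²+(0.1132)z+(-0.1948)=0, √Δ=0.9139 → z ∈ {-0.4865, 0.3793}; z = -0.4865 (taking z<0)
x = -0.1283, y = 0.0776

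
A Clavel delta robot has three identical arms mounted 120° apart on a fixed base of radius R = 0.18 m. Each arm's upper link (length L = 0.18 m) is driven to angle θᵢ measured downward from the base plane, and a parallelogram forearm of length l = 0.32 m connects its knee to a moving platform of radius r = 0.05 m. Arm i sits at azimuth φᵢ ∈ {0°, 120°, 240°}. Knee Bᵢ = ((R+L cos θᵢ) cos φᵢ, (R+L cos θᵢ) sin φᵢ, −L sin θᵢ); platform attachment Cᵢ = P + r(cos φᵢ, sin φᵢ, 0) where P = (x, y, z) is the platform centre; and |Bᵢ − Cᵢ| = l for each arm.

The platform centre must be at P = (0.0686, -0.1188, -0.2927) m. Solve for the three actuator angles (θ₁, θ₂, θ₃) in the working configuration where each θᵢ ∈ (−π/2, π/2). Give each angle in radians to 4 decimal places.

arm 1 (φ=0.0°): x'=0.0686, y'=-0.1188
  A=0.0614, B=-0.2927, C=(l²−L²−A²−y'²−z²)/(2L)=-0.0932
  θ1 = atan2(B,A) + arccos(C/0.2991) = 0.5237
arm 2 (φ=120.0°): x'=-0.1372, y'=0.0000
  A cos θ + B sin θ = C:  0.2672·cos θ + -0.2927·sin θ = -0.2418
  γ=atan2(-0.2927,0.2672)=-0.8309;  ψ=arccos(-0.6102)=2.2271;  θ2=γ+ψ≈1.3962
φ3=240.0° → target in arm frame (0.0686, 0.1188)
  A cos θ + B sin θ = C:  0.0614·cos θ + -0.2927·sin θ = -0.0932
  θ3 = atan2(B,A) + arccos(C/0.2991) = 0.5238

θ₁ = 0.5237, θ₂ = 1.3962, θ₃ = 0.5238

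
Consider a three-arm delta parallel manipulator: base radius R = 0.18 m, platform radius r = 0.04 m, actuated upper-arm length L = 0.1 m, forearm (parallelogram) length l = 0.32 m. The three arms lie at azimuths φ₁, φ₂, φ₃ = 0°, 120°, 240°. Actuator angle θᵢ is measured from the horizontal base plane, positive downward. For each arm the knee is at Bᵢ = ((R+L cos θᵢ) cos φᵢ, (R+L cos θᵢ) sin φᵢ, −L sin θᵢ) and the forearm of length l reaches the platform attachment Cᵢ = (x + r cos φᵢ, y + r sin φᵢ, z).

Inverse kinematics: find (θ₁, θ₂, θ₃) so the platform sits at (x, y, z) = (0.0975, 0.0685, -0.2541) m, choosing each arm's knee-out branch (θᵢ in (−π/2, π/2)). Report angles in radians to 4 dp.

θ₁ = -0.2612, θ₂ = 0.5238, θ₃ = 1.3086

rotate P by −φ1: (0.0975, 0.0685, -0.2541)
  A=0.0425, B=-0.2541, C=(l²−L²−A²−y'²−z²)/(2L)=0.1067
  √(A²+B²)=0.2576;  θ1 = -1.4051+1.1439 ≈ -0.2612
φ2=120.0° → target in arm frame (0.0106, -0.1187)
  A cos θ + B sin θ = C:  0.1294·cos θ + -0.2541·sin θ = -0.0150
  √(A²+B²)=0.2852;  θ2 = -1.0997+1.6235 ≈ 0.5238
rotate P by −φ3: (-0.1081, 0.0502, -0.2541)
  A cos θ + B sin θ = C:  0.2481·cos θ + -0.2541·sin θ = -0.1811
  γ=atan2(-0.2541,0.2481)=-0.7974;  ψ=arccos(-0.5101)=2.1060;  θ3=γ+ψ≈1.3086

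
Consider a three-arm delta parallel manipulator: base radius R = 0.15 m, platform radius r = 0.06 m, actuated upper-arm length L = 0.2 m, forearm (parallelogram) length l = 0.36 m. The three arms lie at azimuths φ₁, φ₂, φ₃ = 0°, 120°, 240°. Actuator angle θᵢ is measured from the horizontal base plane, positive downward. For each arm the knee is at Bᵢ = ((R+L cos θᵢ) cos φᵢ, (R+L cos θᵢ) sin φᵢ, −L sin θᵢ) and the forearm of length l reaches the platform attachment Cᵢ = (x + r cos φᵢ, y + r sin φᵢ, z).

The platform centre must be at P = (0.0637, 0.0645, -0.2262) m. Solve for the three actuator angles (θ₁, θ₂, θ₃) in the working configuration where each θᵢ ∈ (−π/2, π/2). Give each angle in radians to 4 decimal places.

φ1=0.0° → target in arm frame (0.0637, 0.0645)
  e−x'=0.0263;  (l²−L²−(e−x')²−y'²−z²)/2L = 0.0840
  √(A²+B²)=0.2277;  θ1 = -1.4550+1.1932 ≈ -0.2618
φ2=120.0° → target in arm frame (0.0240, -0.0874)
  A=0.0660, B=-0.2262, C=(l²−L²−A²−y'²−z²)/(2L)=0.0661
  θ2 = atan2(B,A) + arccos(C/0.2356) = -0.0004
rotate P by −φ3: (-0.0877, 0.0229, -0.2262)
  e−x'=0.1777;  (l²−L²−(e−x')²−y'²−z²)/2L = 0.0158
  √(A²+B²)=0.2877;  θ3 = -0.9049+1.5158 ≈ 0.6109

θ₁ = -0.2618, θ₂ = -0.0004, θ₃ = 0.6109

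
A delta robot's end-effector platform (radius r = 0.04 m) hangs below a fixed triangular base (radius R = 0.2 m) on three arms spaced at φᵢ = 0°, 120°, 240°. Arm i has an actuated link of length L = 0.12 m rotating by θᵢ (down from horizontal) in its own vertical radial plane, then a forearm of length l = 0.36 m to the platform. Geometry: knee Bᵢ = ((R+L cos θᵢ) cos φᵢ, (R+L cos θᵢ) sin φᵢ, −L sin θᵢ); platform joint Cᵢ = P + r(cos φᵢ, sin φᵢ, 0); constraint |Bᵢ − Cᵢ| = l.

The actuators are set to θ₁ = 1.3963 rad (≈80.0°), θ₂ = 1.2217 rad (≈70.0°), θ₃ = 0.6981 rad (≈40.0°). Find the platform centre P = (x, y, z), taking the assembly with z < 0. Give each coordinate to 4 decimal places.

(-0.0515, -0.0527, -0.3880)

φ1=0.0°: virtual centre (0.1808, 0.0000, -0.1182), radius l
arm 2 at φ=120.0°: ρ2 = 0.2010;  S2 = (-0.1005, 0.1741, -0.1128)
φ3=240.0°: virtual centre (-0.1260, -0.2182, -0.0771), radius l
subtract pairs → two planes through P
linear system: -0.5627x+0.3482y = 0.0065−0.0108z; -0.6136x+-0.4364y = 0.0228−0.0821z
Cramer: x(z) = -0.0234+0.0725z;  y(z) = -0.0192+0.0861z
sphere 1 gives Az²+Bz+C=0 with A=1.0127, B=0.2034, C=-0.0736;  B²−4AC=0.3393;  roots -0.3880, 0.1872;  negative root z = -0.3880
x = -0.0515, y = -0.0527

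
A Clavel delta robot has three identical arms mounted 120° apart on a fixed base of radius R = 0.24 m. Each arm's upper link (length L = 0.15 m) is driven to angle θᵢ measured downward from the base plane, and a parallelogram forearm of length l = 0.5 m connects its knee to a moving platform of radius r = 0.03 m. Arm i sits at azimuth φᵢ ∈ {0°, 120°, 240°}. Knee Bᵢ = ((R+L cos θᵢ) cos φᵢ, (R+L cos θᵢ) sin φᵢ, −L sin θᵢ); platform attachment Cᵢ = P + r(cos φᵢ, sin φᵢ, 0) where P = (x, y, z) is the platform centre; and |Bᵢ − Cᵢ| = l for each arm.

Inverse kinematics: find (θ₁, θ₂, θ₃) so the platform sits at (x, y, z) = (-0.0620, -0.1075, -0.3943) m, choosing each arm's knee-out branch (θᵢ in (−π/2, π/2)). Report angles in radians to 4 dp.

θ₁ = 0.6980, θ₂ = 0.6985, θ₃ = -0.3488

φ1=0.0° → target in arm frame (-0.0620, -0.1075)
  e−x'=0.2720;  (l²−L²−(e−x')²−y'²−z²)/2L = -0.0450
  θ1 = atan2(B,A) + arccos(C/0.4790) = 0.6980
φ2=120.0° → target in arm frame (-0.0621, 0.1074)
  A=0.2721, B=-0.3943, C=(l²−L²−A²−y'²−z²)/(2L)=-0.0452
  θ2 = atan2(B,A) + arccos(C/0.4791) = 0.6985
arm 3 (φ=240.0°): x'=0.1241, y'=0.0001
  A cos θ + B sin θ = C:  0.0859·cos θ + -0.3943·sin θ = 0.2155
  √(A²+B²)=0.4035;  θ3 = -1.3563+1.0075 ≈ -0.3488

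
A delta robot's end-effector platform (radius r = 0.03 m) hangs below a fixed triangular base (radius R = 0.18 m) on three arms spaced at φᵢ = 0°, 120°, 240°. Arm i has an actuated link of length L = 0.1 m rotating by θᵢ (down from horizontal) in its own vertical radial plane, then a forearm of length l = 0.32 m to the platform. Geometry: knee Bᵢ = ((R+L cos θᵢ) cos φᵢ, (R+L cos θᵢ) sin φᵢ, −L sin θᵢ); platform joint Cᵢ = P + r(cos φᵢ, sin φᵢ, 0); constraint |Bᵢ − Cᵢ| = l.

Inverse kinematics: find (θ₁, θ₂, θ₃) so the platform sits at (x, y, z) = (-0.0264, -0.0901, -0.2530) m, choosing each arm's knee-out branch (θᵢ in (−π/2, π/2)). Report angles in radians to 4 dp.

arm 1 (φ=0.0°): x'=-0.0264, y'=-0.0901
  A=0.1764, B=-0.2530, C=(l²−L²−A²−y'²−z²)/(2L)=-0.0542
  √(A²+B²)=0.3084;  θ1 = -0.9619+1.7475 ≈ 0.7856
arm 2 (φ=120.0°): x'=-0.0648, y'=0.0679
  e−x'=0.2148;  (l²−L²−(e−x')²−y'²−z²)/2L = -0.1119
  γ=atan2(-0.2530,0.2148)=-0.8668;  ψ=arccos(-0.3370)=1.9146;  θ2=γ+ψ≈1.0478
rotate P by −φ3: (0.0912, 0.0222, -0.2530)
  e−x'=0.0588;  (l²−L²−(e−x')²−y'²−z²)/2L = 0.1222
  √(A²+B²)=0.2597;  θ3 = -1.3425+1.0809 ≈ -0.2617

θ₁ = 0.7856, θ₂ = 1.0478, θ₃ = -0.2617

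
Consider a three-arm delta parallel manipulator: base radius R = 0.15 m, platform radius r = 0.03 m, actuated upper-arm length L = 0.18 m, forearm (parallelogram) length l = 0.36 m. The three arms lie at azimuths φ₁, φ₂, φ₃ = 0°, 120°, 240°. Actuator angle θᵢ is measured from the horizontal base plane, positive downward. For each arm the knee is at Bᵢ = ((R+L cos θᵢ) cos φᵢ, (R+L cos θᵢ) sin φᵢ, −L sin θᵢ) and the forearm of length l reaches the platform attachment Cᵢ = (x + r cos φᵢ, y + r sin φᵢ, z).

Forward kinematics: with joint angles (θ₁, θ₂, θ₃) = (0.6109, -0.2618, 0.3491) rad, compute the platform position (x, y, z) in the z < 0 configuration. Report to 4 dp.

(-0.0620, 0.0520, -0.2387)

φ1=0.0°: virtual centre (0.2674, 0.0000, -0.1032), radius l
φ2=120.0°: virtual centre (-0.1469, 0.2545, 0.0466), radius l
arm 3 at φ=240.0°: (R−r)+L cos θ3 = 0.2891;  S3 = (-0.1446, -0.2504, -0.0616)
subtract pairs → two planes through P
[-0.8288 0.5090 0.2997]·P = 0.0063;  [-0.8240 -0.5008 0.0834]·P = 0.0052
Cramer: x(z) = -0.0070+0.2307z;  y(z) = 0.0011-0.2131z
quadratic in z: (1.0986)z²+(0.0794)z+(-0.0436)=0, √Δ=0.4450 → z ∈ {-0.2387, 0.1664}; z = -0.2387 (taking z<0)
x = -0.0620, y = 0.0520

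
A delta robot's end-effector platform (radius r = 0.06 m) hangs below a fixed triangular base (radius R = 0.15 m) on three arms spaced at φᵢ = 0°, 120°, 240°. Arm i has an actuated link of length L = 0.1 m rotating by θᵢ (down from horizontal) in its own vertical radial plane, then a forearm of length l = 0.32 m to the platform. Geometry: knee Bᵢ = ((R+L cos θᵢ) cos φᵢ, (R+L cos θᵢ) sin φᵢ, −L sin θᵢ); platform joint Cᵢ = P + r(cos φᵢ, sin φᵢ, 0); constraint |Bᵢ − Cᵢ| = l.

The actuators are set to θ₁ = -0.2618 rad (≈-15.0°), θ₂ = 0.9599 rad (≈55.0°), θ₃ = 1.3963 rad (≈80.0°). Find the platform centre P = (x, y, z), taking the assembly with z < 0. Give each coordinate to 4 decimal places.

φ1=0.0°: virtual centre (0.1866, 0.0000, 0.0259), radius l
φ2=120.0°: virtual centre (-0.0737, 0.1276, -0.0819), radius l
S3 = (0.1074·cos240.0°, 0.1074·sin240.0°, -0.0985) = (-0.0537, -0.0930, -0.0985)
eliminate P² terms by subtracting sphere 1 from 2 and 3
plane₁₂: -0.5205x+0.2552y+-0.2156z = -0.0071
det = 0.2195;  x = 0.0226+-0.4720z,  y = 0.0184+-0.1179z
into |P−S₁|² = l²: 1.2367z² + 0.0987z + -0.0745 = 0;  Δ = 0.3782;  z = -0.2886 or 0.2087 → z<0 root = -0.2886
x = 0.1588, y = 0.0524

(0.1588, 0.0524, -0.2886)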